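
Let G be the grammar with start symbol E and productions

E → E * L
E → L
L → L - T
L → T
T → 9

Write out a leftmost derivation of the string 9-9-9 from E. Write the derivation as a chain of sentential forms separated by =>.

E => L   [E → L]
L => L-T   [L → L - T]
L-T => L-T-T   [L → L - T]
L-T-T => T-T-T   [L → T]
T-T-T => 9-T-T   [T → 9]
9-T-T => 9-9-T   [T → 9]
9-9-T => 9-9-9   [T → 9]

E => L => L-T => L-T-T => T-T-T => 9-T-T => 9-9-T => 9-9-9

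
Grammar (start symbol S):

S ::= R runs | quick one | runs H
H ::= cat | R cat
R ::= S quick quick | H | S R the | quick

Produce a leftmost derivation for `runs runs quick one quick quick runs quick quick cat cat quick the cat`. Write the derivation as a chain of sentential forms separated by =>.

S => runs H   [S ::= runs H]
runs H => runs R cat   [H ::= R cat]
runs R cat => runs S R the cat   [R ::= S R the]
runs S R the cat => runs runs H R the cat   [S ::= runs H]
runs runs H R the cat => runs runs R cat R the cat   [H ::= R cat]
runs runs R cat R the cat => runs runs H cat R the cat   [R ::= H]
runs runs H cat R the cat => runs runs R cat cat R the cat   [H ::= R cat]
runs runs R cat cat R the cat => runs runs S quick quick cat cat R the cat   [R ::= S quick quick]
runs runs S quick quick cat cat R the cat => runs runs R runs quick quick cat cat R the cat   [S ::= R runs]
runs runs R runs quick quick cat cat R the cat => runs runs S quick quick runs quick quick cat cat R the cat   [R ::= S quick quick]
runs runs S quick quick runs quick quick cat cat R the cat => runs runs quick one quick quick runs quick quick cat cat R the cat   [S ::= quick one]
runs runs quick one quick quick runs quick quick cat cat R the cat => runs runs quick one quick quick runs quick quick cat cat quick the cat   [R ::= quick]

S => runs H => runs R cat => runs S R the cat => runs runs H R the cat => runs runs R cat R the cat => runs runs H cat R the cat => runs runs R cat cat R the cat => runs runs S quick quick cat cat R the cat => runs runs R runs quick quick cat cat R the cat => runs runs S quick quick runs quick quick cat cat R the cat => runs runs quick one quick quick runs quick quick cat cat R the cat => runs runs quick one quick quick runs quick quick cat cat quick the cat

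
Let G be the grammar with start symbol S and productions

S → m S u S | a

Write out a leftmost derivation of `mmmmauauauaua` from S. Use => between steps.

S => mSuS => mmSuSuS => mmmSuSuSuS => mmmmSuSuSuSuS => mmmmauSuSuSuS => mmmmauauSuSuS => mmmmauauauSuS => mmmmauauauauS => mmmmauauauaua

S => mSuS   [S → m S u S]
mSuS => mmSuSuS   [S → m S u S]
mmSuSuS => mmmSuSuSuS   [S → m S u S]
mmmSuSuSuS => mmmmSuSuSuSuS   [S → m S u S]
mmmmSuSuSuSuS => mmmmauSuSuSuS   [S → a]
mmmmauSuSuSuS => mmmmauauSuSuS   [S → a]
mmmmauauSuSuS => mmmmauauauSuS   [S → a]
mmmmauauauSuS => mmmmauauauauS   [S → a]
mmmmauauauauS => mmmmauauauaua   [S → a]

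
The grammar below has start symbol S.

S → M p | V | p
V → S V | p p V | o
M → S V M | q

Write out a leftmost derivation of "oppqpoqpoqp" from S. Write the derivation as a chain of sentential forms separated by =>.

S => Mp => SVMp => MpVMp => SVMpVMp => VVMpVMp => oVMpVMp => oppVMpVMp => oppSVMpVMp => oppMpVMpVMp => oppqpVMpVMp => oppqpoMpVMp => oppqpoqpVMp => oppqpoqpoMp => oppqpoqpoqp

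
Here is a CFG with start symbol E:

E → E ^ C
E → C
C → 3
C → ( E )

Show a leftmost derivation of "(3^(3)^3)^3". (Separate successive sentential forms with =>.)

E => E^C => C^C => (E)^C => (E^C)^C => (E^C^C)^C => (C^C^C)^C => (3^C^C)^C => (3^(E)^C)^C => (3^(C)^C)^C => (3^(3)^C)^C => (3^(3)^3)^C => (3^(3)^3)^3

E => E^C   [E → E ^ C]
E^C => C^C   [E → C]
C^C => (E)^C   [C → ( E )]
(E)^C => (E^C)^C   [E → E ^ C]
(E^C)^C => (E^C^C)^C   [E → E ^ C]
(E^C^C)^C => (C^C^C)^C   [E → C]
(C^C^C)^C => (3^C^C)^C   [C → 3]
(3^C^C)^C => (3^(E)^C)^C   [C → ( E )]
(3^(E)^C)^C => (3^(C)^C)^C   [E → C]
(3^(C)^C)^C => (3^(3)^C)^C   [C → 3]
(3^(3)^C)^C => (3^(3)^3)^C   [C → 3]
(3^(3)^3)^C => (3^(3)^3)^3   [C → 3]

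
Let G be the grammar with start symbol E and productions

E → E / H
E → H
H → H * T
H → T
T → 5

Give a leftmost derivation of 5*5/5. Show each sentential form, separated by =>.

E => E/H => H/H => H*T/H => T*T/H => 5*T/H => 5*5/H => 5*5/T => 5*5/5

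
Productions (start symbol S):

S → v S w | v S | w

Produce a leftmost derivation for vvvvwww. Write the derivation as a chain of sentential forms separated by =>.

S => vSw => vvSw => vvvSww => vvvvSww => vvvvwww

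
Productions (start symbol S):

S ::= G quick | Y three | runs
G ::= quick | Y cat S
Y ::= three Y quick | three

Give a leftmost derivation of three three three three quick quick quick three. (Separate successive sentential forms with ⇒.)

S ⇒ Y three   [S ::= Y three]
Y three ⇒ three Y quick three   [Y ::= three Y quick]
three Y quick three ⇒ three three Y quick quick three   [Y ::= three Y quick]
three three Y quick quick three ⇒ three three three Y quick quick quick three   [Y ::= three Y quick]
three three three Y quick quick quick three ⇒ three three three three quick quick quick three   [Y ::= three]

S ⇒ Y three ⇒ three Y quick three ⇒ three three Y quick quick three ⇒ three three three Y quick quick quick three ⇒ three three three three quick quick quick three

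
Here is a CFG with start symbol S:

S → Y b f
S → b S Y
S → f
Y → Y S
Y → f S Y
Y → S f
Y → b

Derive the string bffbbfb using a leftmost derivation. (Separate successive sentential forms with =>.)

S => bSY   [S → b S Y]
bSY => bYbfY   [S → Y b f]
bYbfY => bfSYbfY   [Y → f S Y]
bfSYbfY => bffYbfY   [S → f]
bffYbfY => bffbbfY   [Y → b]
bffbbfY => bffbbfb   [Y → b]

S=>bSY=>bYbfY=>bfSYbfY=>bffYbfY=>bffbbfY=>bffbbfb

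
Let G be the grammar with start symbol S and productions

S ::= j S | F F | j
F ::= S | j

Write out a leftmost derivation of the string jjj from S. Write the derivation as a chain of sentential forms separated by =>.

S => jS   [S ::= j S]
jS => jjS   [S ::= j S]
jjS => jjj   [S ::= j]

S => jS => jjS => jjj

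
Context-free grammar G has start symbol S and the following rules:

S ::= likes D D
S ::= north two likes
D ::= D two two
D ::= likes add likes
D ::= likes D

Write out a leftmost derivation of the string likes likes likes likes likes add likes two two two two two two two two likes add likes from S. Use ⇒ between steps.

S ⇒ likes D D   [S ::= likes D D]
likes D D ⇒ likes D two two D   [D ::= D two two]
likes D two two D ⇒ likes D two two two two D   [D ::= D two two]
likes D two two two two D ⇒ likes D two two two two two two D   [D ::= D two two]
likes D two two two two two two D ⇒ likes likes D two two two two two two D   [D ::= likes D]
likes likes D two two two two two two D ⇒ likes likes likes D two two two two two two D   [D ::= likes D]
likes likes likes D two two two two two two D ⇒ likes likes likes D two two two two two two two two D   [D ::= D two two]
likes likes likes D two two two two two two two two D ⇒ likes likes likes likes D two two two two two two two two D   [D ::= likes D]
likes likes likes likes D two two two two two two two two D ⇒ likes likes likes likes likes add likes two two two two two two two two D   [D ::= likes add likes]
likes likes likes likes likes add likes two two two two two two two two D ⇒ likes likes likes likes likes add likes two two two two two two two two likes add likes   [D ::= likes add likes]

S ⇒ likes D D ⇒ likes D two two D ⇒ likes D two two two two D ⇒ likes D two two two two two two D ⇒ likes likes D two two two two two two D ⇒ likes likes likes D two two two two two two D ⇒ likes likes likes D two two two two two two two two D ⇒ likes likes likes likes D two two two two two two two two D ⇒ likes likes likes likes likes add likes two two two two two two two two D ⇒ likes likes likes likes likes add likes two two two two two two two two likes add likes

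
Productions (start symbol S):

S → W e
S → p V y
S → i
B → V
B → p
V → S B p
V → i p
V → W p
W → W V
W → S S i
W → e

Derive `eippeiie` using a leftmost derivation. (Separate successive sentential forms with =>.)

S => We => SSie => WeSie => WVeSie => eVeSie => eSBpeSie => eiBpeSie => eippeSie => eippeiie

S => We   [S → W e]
We => SSie   [W → S S i]
SSie => WeSie   [S → W e]
WeSie => WVeSie   [W → W V]
WVeSie => eVeSie   [W → e]
eVeSie => eSBpeSie   [V → S B p]
eSBpeSie => eiBpeSie   [S → i]
eiBpeSie => eippeSie   [B → p]
eippeSie => eippeiie   [S → i]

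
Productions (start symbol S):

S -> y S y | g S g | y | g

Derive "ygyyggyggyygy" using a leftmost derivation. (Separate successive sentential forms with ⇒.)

S⇒ySy⇒ygSgy⇒ygySygy⇒ygyySyygy⇒ygyygSgyygy⇒ygyyggSggyygy⇒ygyyggyggyygy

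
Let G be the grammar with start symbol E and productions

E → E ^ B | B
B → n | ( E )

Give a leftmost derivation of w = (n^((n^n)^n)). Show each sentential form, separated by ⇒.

E ⇒ B   [E → B]
B ⇒ (E)   [B → ( E )]
(E) ⇒ (E^B)   [E → E ^ B]
(E^B) ⇒ (B^B)   [E → B]
(B^B) ⇒ (n^B)   [B → n]
(n^B) ⇒ (n^(E))   [B → ( E )]
(n^(E)) ⇒ (n^(E^B))   [E → E ^ B]
(n^(E^B)) ⇒ (n^(B^B))   [E → B]
(n^(B^B)) ⇒ (n^((E)^B))   [B → ( E )]
(n^((E)^B)) ⇒ (n^((E^B)^B))   [E → E ^ B]
(n^((E^B)^B)) ⇒ (n^((B^B)^B))   [E → B]
(n^((B^B)^B)) ⇒ (n^((n^B)^B))   [B → n]
(n^((n^B)^B)) ⇒ (n^((n^n)^B))   [B → n]
(n^((n^n)^B)) ⇒ (n^((n^n)^n))   [B → n]

E ⇒ B ⇒ (E) ⇒ (E^B) ⇒ (B^B) ⇒ (n^B) ⇒ (n^(E)) ⇒ (n^(E^B)) ⇒ (n^(B^B)) ⇒ (n^((E)^B)) ⇒ (n^((E^B)^B)) ⇒ (n^((B^B)^B)) ⇒ (n^((n^B)^B)) ⇒ (n^((n^n)^B)) ⇒ (n^((n^n)^n))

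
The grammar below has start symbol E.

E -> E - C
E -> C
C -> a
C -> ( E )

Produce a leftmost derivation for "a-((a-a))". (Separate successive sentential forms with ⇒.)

E ⇒ E-C ⇒ C-C ⇒ a-C ⇒ a-(E) ⇒ a-(C) ⇒ a-((E)) ⇒ a-((E-C)) ⇒ a-((C-C)) ⇒ a-((a-C)) ⇒ a-((a-a))

E ⇒ E-C   [E -> E - C]
E-C ⇒ C-C   [E -> C]
C-C ⇒ a-C   [C -> a]
a-C ⇒ a-(E)   [C -> ( E )]
a-(E) ⇒ a-(C)   [E -> C]
a-(C) ⇒ a-((E))   [C -> ( E )]
a-((E)) ⇒ a-((E-C))   [E -> E - C]
a-((E-C)) ⇒ a-((C-C))   [E -> C]
a-((C-C)) ⇒ a-((a-C))   [C -> a]
a-((a-C)) ⇒ a-((a-a))   [C -> a]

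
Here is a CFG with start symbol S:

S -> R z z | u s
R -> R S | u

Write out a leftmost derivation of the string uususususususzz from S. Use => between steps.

S => Rzz => RSzz => RSSzz => RSSSzz => RSSSSzz => RSSSSSzz => RSSSSSSzz => uSSSSSSzz => uusSSSSSzz => uususSSSSzz => uusususSSSzz => uususususSSzz => uusususususSzz => uususususususzz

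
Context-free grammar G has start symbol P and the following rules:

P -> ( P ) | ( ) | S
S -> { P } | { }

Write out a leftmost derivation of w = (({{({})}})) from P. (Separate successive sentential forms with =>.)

P=>(P)=>((P))=>((S))=>(({P}))=>(({S}))=>(({{P}}))=>(({{(P)}}))=>(({{(S)}}))=>(({{({})}}))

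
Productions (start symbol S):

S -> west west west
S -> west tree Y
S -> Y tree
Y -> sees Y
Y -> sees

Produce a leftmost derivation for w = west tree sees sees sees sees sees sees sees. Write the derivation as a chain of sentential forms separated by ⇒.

S ⇒ west tree Y ⇒ west tree sees Y ⇒ west tree sees sees Y ⇒ west tree sees sees sees Y ⇒ west tree sees sees sees sees Y ⇒ west tree sees sees sees sees sees Y ⇒ west tree sees sees sees sees sees sees Y ⇒ west tree sees sees sees sees sees sees sees

S ⇒ west tree Y   [S -> west tree Y]
west tree Y ⇒ west tree sees Y   [Y -> sees Y]
west tree sees Y ⇒ west tree sees sees Y   [Y -> sees Y]
west tree sees sees Y ⇒ west tree sees sees sees Y   [Y -> sees Y]
west tree sees sees sees Y ⇒ west tree sees sees sees sees Y   [Y -> sees Y]
west tree sees sees sees sees Y ⇒ west tree sees sees sees sees sees Y   [Y -> sees Y]
west tree sees sees sees sees sees Y ⇒ west tree sees sees sees sees sees sees Y   [Y -> sees Y]
west tree sees sees sees sees sees sees Y ⇒ west tree sees sees sees sees sees sees sees   [Y -> sees]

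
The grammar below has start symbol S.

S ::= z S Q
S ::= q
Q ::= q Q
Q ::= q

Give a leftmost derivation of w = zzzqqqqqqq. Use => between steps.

S => zSQ => zzSQQ => zzzSQQQ => zzzqQQQ => zzzqqQQQ => zzzqqqQQQ => zzzqqqqQQ => zzzqqqqqQQ => zzzqqqqqqQ => zzzqqqqqqq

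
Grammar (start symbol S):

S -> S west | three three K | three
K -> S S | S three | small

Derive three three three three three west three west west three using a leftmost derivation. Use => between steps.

S => three three K => three three S three => three three S west three => three three S west west three => three three three three K west west three => three three three three S three west west three => three three three three S west three west west three => three three three three three west three west west three

S => three three K   [S -> three three K]
three three K => three three S three   [K -> S three]
three three S three => three three S west three   [S -> S west]
three three S west three => three three S west west three   [S -> S west]
three three S west west three => three three three three K west west three   [S -> three three K]
three three three three K west west three => three three three three S three west west three   [K -> S three]
three three three three S three west west three => three three three three S west three west west three   [S -> S west]
three three three three S west three west west three => three three three three three west three west west three   [S -> three]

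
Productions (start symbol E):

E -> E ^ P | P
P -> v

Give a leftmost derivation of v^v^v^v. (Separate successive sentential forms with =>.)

E => E^P   [E -> E ^ P]
E^P => E^P^P   [E -> E ^ P]
E^P^P => E^P^P^P   [E -> E ^ P]
E^P^P^P => P^P^P^P   [E -> P]
P^P^P^P => v^P^P^P   [P -> v]
v^P^P^P => v^v^P^P   [P -> v]
v^v^P^P => v^v^v^P   [P -> v]
v^v^v^P => v^v^v^v   [P -> v]

E => E^P => E^P^P => E^P^P^P => P^P^P^P => v^P^P^P => v^v^P^P => v^v^v^P => v^v^v^v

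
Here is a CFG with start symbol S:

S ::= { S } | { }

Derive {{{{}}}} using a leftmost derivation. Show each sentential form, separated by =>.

S => {S} => {{S}} => {{{S}}} => {{{{}}}}

S => {S}   [S ::= { S }]
{S} => {{S}}   [S ::= { S }]
{{S}} => {{{S}}}   [S ::= { S }]
{{{S}}} => {{{{}}}}   [S ::= { }]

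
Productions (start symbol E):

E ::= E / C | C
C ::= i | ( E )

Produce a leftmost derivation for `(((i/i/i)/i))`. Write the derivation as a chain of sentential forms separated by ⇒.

E ⇒ C   [E ::= C]
C ⇒ (E)   [C ::= ( E )]
(E) ⇒ (C)   [E ::= C]
(C) ⇒ ((E))   [C ::= ( E )]
((E)) ⇒ ((E/C))   [E ::= E / C]
((E/C)) ⇒ ((C/C))   [E ::= C]
((C/C)) ⇒ (((E)/C))   [C ::= ( E )]
(((E)/C)) ⇒ (((E/C)/C))   [E ::= E / C]
(((E/C)/C)) ⇒ (((E/C/C)/C))   [E ::= E / C]
(((E/C/C)/C)) ⇒ (((C/C/C)/C))   [E ::= C]
(((C/C/C)/C)) ⇒ (((i/C/C)/C))   [C ::= i]
(((i/C/C)/C)) ⇒ (((i/i/C)/C))   [C ::= i]
(((i/i/C)/C)) ⇒ (((i/i/i)/C))   [C ::= i]
(((i/i/i)/C)) ⇒ (((i/i/i)/i))   [C ::= i]

E ⇒ C ⇒ (E) ⇒ (C) ⇒ ((E)) ⇒ ((E/C)) ⇒ ((C/C)) ⇒ (((E)/C)) ⇒ (((E/C)/C)) ⇒ (((E/C/C)/C)) ⇒ (((C/C/C)/C)) ⇒ (((i/C/C)/C)) ⇒ (((i/i/C)/C)) ⇒ (((i/i/i)/C)) ⇒ (((i/i/i)/i))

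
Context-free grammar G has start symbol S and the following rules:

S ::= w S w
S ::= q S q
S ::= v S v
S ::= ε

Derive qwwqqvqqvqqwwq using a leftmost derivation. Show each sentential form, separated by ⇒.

S ⇒ qSq   [S ::= q S q]
qSq ⇒ qwSwq   [S ::= w S w]
qwSwq ⇒ qwwSwwq   [S ::= w S w]
qwwSwwq ⇒ qwwqSqwwq   [S ::= q S q]
qwwqSqwwq ⇒ qwwqqSqqwwq   [S ::= q S q]
qwwqqSqqwwq ⇒ qwwqqvSvqqwwq   [S ::= v S v]
qwwqqvSvqqwwq ⇒ qwwqqvqSqvqqwwq   [S ::= q S q]
qwwqqvqSqvqqwwq ⇒ qwwqqvqqvqqwwq   [S ::= ε]

S ⇒ qSq ⇒ qwSwq ⇒ qwwSwwq ⇒ qwwqSqwwq ⇒ qwwqqSqqwwq ⇒ qwwqqvSvqqwwq ⇒ qwwqqvqSqvqqwwq ⇒ qwwqqvqqvqqwwq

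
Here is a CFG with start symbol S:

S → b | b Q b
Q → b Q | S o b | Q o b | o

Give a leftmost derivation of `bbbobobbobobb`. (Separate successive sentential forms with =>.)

S => bQb => bQobb => bSobobb => bbQbobobb => bbSobbobobb => bbbQbobbobobb => bbbobobbobobb

S => bQb   [S → b Q b]
bQb => bQobb   [Q → Q o b]
bQobb => bSobobb   [Q → S o b]
bSobobb => bbQbobobb   [S → b Q b]
bbQbobobb => bbSobbobobb   [Q → S o b]
bbSobbobobb => bbbQbobbobobb   [S → b Q b]
bbbQbobbobobb => bbbobobbobobb   [Q → o]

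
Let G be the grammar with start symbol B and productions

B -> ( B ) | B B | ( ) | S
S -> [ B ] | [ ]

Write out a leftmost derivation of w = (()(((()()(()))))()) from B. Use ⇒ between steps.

B ⇒ (B)   [B -> ( B )]
(B) ⇒ (BB)   [B -> B B]
(BB) ⇒ (BBB)   [B -> B B]
(BBB) ⇒ (()BB)   [B -> ( )]
(()BB) ⇒ (()(B)B)   [B -> ( B )]
(()(B)B) ⇒ (()((B))B)   [B -> ( B )]
(()((B))B) ⇒ (()(((B)))B)   [B -> ( B )]
(()(((B)))B) ⇒ (()(((BB)))B)   [B -> B B]
(()(((BB)))B) ⇒ (()(((()B)))B)   [B -> ( )]
(()(((()B)))B) ⇒ (()(((()BB)))B)   [B -> B B]
(()(((()BB)))B) ⇒ (()(((()()B)))B)   [B -> ( )]
(()(((()()B)))B) ⇒ (()(((()()(B))))B)   [B -> ( B )]
(()(((()()(B))))B) ⇒ (()(((()()(()))))B)   [B -> ( )]
(()(((()()(()))))B) ⇒ (()(((()()(()))))())   [B -> ( )]

B⇒(B)⇒(BB)⇒(BBB)⇒(()BB)⇒(()(B)B)⇒(()((B))B)⇒(()(((B)))B)⇒(()(((BB)))B)⇒(()(((()B)))B)⇒(()(((()BB)))B)⇒(()(((()()B)))B)⇒(()(((()()(B))))B)⇒(()(((()()(()))))B)⇒(()(((()()(()))))())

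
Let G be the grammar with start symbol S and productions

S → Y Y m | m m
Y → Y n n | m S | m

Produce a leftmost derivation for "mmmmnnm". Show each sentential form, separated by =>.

S => YYm => mSYm => mmmYm => mmmYnnm => mmmmnnm

S => YYm   [S → Y Y m]
YYm => mSYm   [Y → m S]
mSYm => mmmYm   [S → m m]
mmmYm => mmmYnnm   [Y → Y n n]
mmmYnnm => mmmmnnm   [Y → m]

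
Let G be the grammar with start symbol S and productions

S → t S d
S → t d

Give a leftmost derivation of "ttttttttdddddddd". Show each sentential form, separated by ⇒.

S ⇒ tSd ⇒ ttSdd ⇒ tttSddd ⇒ ttttSdddd ⇒ tttttSddddd ⇒ ttttttSdddddd ⇒ tttttttSddddddd ⇒ ttttttttdddddddd

S ⇒ tSd   [S → t S d]
tSd ⇒ ttSdd   [S → t S d]
ttSdd ⇒ tttSddd   [S → t S d]
tttSddd ⇒ ttttSdddd   [S → t S d]
ttttSdddd ⇒ tttttSddddd   [S → t S d]
tttttSddddd ⇒ ttttttSdddddd   [S → t S d]
ttttttSdddddd ⇒ tttttttSddddddd   [S → t S d]
tttttttSddddddd ⇒ ttttttttdddddddd   [S → t d]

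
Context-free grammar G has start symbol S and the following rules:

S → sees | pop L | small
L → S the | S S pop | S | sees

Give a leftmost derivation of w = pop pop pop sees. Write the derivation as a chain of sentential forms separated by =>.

S => pop L => pop S => pop pop L => pop pop S => pop pop pop L => pop pop pop sees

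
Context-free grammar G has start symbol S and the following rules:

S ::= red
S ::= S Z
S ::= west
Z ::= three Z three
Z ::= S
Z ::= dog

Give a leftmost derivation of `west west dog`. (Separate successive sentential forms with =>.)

S => S Z => west Z => west S => west S Z => west west Z => west west dog

S => S Z   [S ::= S Z]
S Z => west Z   [S ::= west]
west Z => west S   [Z ::= S]
west S => west S Z   [S ::= S Z]
west S Z => west west Z   [S ::= west]
west west Z => west west dog   [Z ::= dog]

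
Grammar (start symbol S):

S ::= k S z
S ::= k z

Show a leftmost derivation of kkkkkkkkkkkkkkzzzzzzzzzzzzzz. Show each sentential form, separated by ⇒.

S ⇒ kSz ⇒ kkSzz ⇒ kkkSzzz ⇒ kkkkSzzzz ⇒ kkkkkSzzzzz ⇒ kkkkkkSzzzzzz ⇒ kkkkkkkSzzzzzzz ⇒ kkkkkkkkSzzzzzzzz ⇒ kkkkkkkkkSzzzzzzzzz ⇒ kkkkkkkkkkSzzzzzzzzzz ⇒ kkkkkkkkkkkSzzzzzzzzzzz ⇒ kkkkkkkkkkkkSzzzzzzzzzzzz ⇒ kkkkkkkkkkkkkSzzzzzzzzzzzzz ⇒ kkkkkkkkkkkkkkzzzzzzzzzzzzzz

S ⇒ kSz   [S ::= k S z]
kSz ⇒ kkSzz   [S ::= k S z]
kkSzz ⇒ kkkSzzz   [S ::= k S z]
kkkSzzz ⇒ kkkkSzzzz   [S ::= k S z]
kkkkSzzzz ⇒ kkkkkSzzzzz   [S ::= k S z]
kkkkkSzzzzz ⇒ kkkkkkSzzzzzz   [S ::= k S z]
kkkkkkSzzzzzz ⇒ kkkkkkkSzzzzzzz   [S ::= k S z]
kkkkkkkSzzzzzzz ⇒ kkkkkkkkSzzzzzzzz   [S ::= k S z]
kkkkkkkkSzzzzzzzz ⇒ kkkkkkkkkSzzzzzzzzz   [S ::= k S z]
kkkkkkkkkSzzzzzzzzz ⇒ kkkkkkkkkkSzzzzzzzzzz   [S ::= k S z]
kkkkkkkkkkSzzzzzzzzzz ⇒ kkkkkkkkkkkSzzzzzzzzzzz   [S ::= k S z]
kkkkkkkkkkkSzzzzzzzzzzz ⇒ kkkkkkkkkkkkSzzzzzzzzzzzz   [S ::= k S z]
kkkkkkkkkkkkSzzzzzzzzzzzz ⇒ kkkkkkkkkkkkkSzzzzzzzzzzzzz   [S ::= k S z]
kkkkkkkkkkkkkSzzzzzzzzzzzzz ⇒ kkkkkkkkkkkkkkzzzzzzzzzzzzzz   [S ::= k z]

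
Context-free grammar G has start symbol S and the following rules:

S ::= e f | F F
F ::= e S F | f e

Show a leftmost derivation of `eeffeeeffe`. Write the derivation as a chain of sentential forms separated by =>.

S => FF   [S ::= F F]
FF => eSFF   [F ::= e S F]
eSFF => eefFF   [S ::= e f]
eefFF => eeffeF   [F ::= f e]
eeffeF => eeffeeSF   [F ::= e S F]
eeffeeSF => eeffeeefF   [S ::= e f]
eeffeeefF => eeffeeeffe   [F ::= f e]

S => FF => eSFF => eefFF => eeffeF => eeffeeSF => eeffeeefF => eeffeeeffe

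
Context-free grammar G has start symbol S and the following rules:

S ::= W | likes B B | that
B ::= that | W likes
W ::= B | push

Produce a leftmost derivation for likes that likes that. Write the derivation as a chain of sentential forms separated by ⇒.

S ⇒ likes B B   [S ::= likes B B]
likes B B ⇒ likes W likes B   [B ::= W likes]
likes W likes B ⇒ likes B likes B   [W ::= B]
likes B likes B ⇒ likes that likes B   [B ::= that]
likes that likes B ⇒ likes that likes that   [B ::= that]

S ⇒ likes B B ⇒ likes W likes B ⇒ likes B likes B ⇒ likes that likes B ⇒ likes that likes that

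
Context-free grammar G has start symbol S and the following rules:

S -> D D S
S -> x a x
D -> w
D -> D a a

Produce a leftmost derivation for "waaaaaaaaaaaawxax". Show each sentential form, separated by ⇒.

S⇒DDS⇒DaaDS⇒DaaaaDS⇒DaaaaaaDS⇒DaaaaaaaaDS⇒DaaaaaaaaaaDS⇒DaaaaaaaaaaaaDS⇒waaaaaaaaaaaaDS⇒waaaaaaaaaaaawS⇒waaaaaaaaaaaawxax

S ⇒ DDS   [S -> D D S]
DDS ⇒ DaaDS   [D -> D a a]
DaaDS ⇒ DaaaaDS   [D -> D a a]
DaaaaDS ⇒ DaaaaaaDS   [D -> D a a]
DaaaaaaDS ⇒ DaaaaaaaaDS   [D -> D a a]
DaaaaaaaaDS ⇒ DaaaaaaaaaaDS   [D -> D a a]
DaaaaaaaaaaDS ⇒ DaaaaaaaaaaaaDS   [D -> D a a]
DaaaaaaaaaaaaDS ⇒ waaaaaaaaaaaaDS   [D -> w]
waaaaaaaaaaaaDS ⇒ waaaaaaaaaaaawS   [D -> w]
waaaaaaaaaaaawS ⇒ waaaaaaaaaaaawxax   [S -> x a x]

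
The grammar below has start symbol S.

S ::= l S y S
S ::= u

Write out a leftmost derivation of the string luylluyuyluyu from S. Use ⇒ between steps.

S⇒lSyS⇒luyS⇒luylSyS⇒luyllSySyS⇒luylluySyS⇒luylluyuyS⇒luylluyuylSyS⇒luylluyuyluyS⇒luylluyuyluyu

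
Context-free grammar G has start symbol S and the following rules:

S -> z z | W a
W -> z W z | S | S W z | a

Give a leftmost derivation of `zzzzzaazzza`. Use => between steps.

S => Wa => SWza => zzWza => zzzWzza => zzzSWzzza => zzzWaWzzza => zzzSaWzzza => zzzzzaWzzza => zzzzzaazzza

S => Wa   [S -> W a]
Wa => SWza   [W -> S W z]
SWza => zzWza   [S -> z z]
zzWza => zzzWzza   [W -> z W z]
zzzWzza => zzzSWzzza   [W -> S W z]
zzzSWzzza => zzzWaWzzza   [S -> W a]
zzzWaWzzza => zzzSaWzzza   [W -> S]
zzzSaWzzza => zzzzzaWzzza   [S -> z z]
zzzzzaWzzza => zzzzzaazzza   [W -> a]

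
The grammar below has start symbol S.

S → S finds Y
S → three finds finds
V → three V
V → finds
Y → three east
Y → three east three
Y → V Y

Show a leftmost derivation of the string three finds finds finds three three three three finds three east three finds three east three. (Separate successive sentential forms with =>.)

S => S finds Y => S finds Y finds Y => three finds finds finds Y finds Y => three finds finds finds V Y finds Y => three finds finds finds three V Y finds Y => three finds finds finds three three V Y finds Y => three finds finds finds three three three V Y finds Y => three finds finds finds three three three three V Y finds Y => three finds finds finds three three three three finds Y finds Y => three finds finds finds three three three three finds three east three finds Y => three finds finds finds three three three three finds three east three finds three east three

S => S finds Y   [S → S finds Y]
S finds Y => S finds Y finds Y   [S → S finds Y]
S finds Y finds Y => three finds finds finds Y finds Y   [S → three finds finds]
three finds finds finds Y finds Y => three finds finds finds V Y finds Y   [Y → V Y]
three finds finds finds V Y finds Y => three finds finds finds three V Y finds Y   [V → three V]
three finds finds finds three V Y finds Y => three finds finds finds three three V Y finds Y   [V → three V]
three finds finds finds three three V Y finds Y => three finds finds finds three three three V Y finds Y   [V → three V]
three finds finds finds three three three V Y finds Y => three finds finds finds three three three three V Y finds Y   [V → three V]
three finds finds finds three three three three V Y finds Y => three finds finds finds three three three three finds Y finds Y   [V → finds]
three finds finds finds three three three three finds Y finds Y => three finds finds finds three three three three finds three east three finds Y   [Y → three east three]
three finds finds finds three three three three finds three east three finds Y => three finds finds finds three three three three finds three east three finds three east three   [Y → three east three]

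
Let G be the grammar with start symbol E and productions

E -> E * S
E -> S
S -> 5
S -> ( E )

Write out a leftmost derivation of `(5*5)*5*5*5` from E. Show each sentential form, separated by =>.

E => E*S   [E -> E * S]
E*S => E*S*S   [E -> E * S]
E*S*S => E*S*S*S   [E -> E * S]
E*S*S*S => S*S*S*S   [E -> S]
S*S*S*S => (E)*S*S*S   [S -> ( E )]
(E)*S*S*S => (E*S)*S*S*S   [E -> E * S]
(E*S)*S*S*S => (S*S)*S*S*S   [E -> S]
(S*S)*S*S*S => (5*S)*S*S*S   [S -> 5]
(5*S)*S*S*S => (5*5)*S*S*S   [S -> 5]
(5*5)*S*S*S => (5*5)*5*S*S   [S -> 5]
(5*5)*5*S*S => (5*5)*5*5*S   [S -> 5]
(5*5)*5*5*S => (5*5)*5*5*5   [S -> 5]

E=>E*S=>E*S*S=>E*S*S*S=>S*S*S*S=>(E)*S*S*S=>(E*S)*S*S*S=>(S*S)*S*S*S=>(5*S)*S*S*S=>(5*5)*S*S*S=>(5*5)*5*S*S=>(5*5)*5*5*S=>(5*5)*5*5*5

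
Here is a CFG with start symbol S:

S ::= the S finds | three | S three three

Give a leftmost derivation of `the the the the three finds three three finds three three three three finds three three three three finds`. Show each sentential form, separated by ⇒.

S ⇒ the S finds ⇒ the S three three finds ⇒ the S three three three three finds ⇒ the the S finds three three three three finds ⇒ the the S three three finds three three three three finds ⇒ the the S three three three three finds three three three three finds ⇒ the the the S finds three three three three finds three three three three finds ⇒ the the the S three three finds three three three three finds three three three three finds ⇒ the the the the S finds three three finds three three three three finds three three three three finds ⇒ the the the the three finds three three finds three three three three finds three three three three finds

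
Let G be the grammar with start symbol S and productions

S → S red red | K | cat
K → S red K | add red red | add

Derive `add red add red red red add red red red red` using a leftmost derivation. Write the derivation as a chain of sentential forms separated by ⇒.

S ⇒ S red red ⇒ K red red ⇒ S red K red red ⇒ K red K red red ⇒ S red K red K red red ⇒ K red K red K red red ⇒ add red K red K red red ⇒ add red add red red red K red red ⇒ add red add red red red add red red red red

S ⇒ S red red   [S → S red red]
S red red ⇒ K red red   [S → K]
K red red ⇒ S red K red red   [K → S red K]
S red K red red ⇒ K red K red red   [S → K]
K red K red red ⇒ S red K red K red red   [K → S red K]
S red K red K red red ⇒ K red K red K red red   [S → K]
K red K red K red red ⇒ add red K red K red red   [K → add]
add red K red K red red ⇒ add red add red red red K red red   [K → add red red]
add red add red red red K red red ⇒ add red add red red red add red red red red   [K → add red red]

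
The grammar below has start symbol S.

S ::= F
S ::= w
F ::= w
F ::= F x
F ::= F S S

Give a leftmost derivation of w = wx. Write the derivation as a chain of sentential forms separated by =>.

S => F => Fx => wx

S => F   [S ::= F]
F => Fx   [F ::= F x]
Fx => wx   [F ::= w]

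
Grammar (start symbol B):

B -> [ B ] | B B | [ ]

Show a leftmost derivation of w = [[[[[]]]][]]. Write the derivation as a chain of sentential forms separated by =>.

B => [B] => [BB] => [[B]B] => [[[B]]B] => [[[[B]]]B] => [[[[[]]]]B] => [[[[[]]]][]]

B => [B]   [B -> [ B ]]
[B] => [BB]   [B -> B B]
[BB] => [[B]B]   [B -> [ B ]]
[[B]B] => [[[B]]B]   [B -> [ B ]]
[[[B]]B] => [[[[B]]]B]   [B -> [ B ]]
[[[[B]]]B] => [[[[[]]]]B]   [B -> [ ]]
[[[[[]]]]B] => [[[[[]]]][]]   [B -> [ ]]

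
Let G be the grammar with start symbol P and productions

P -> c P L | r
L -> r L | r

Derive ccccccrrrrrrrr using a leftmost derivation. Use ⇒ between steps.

P ⇒ cPL   [P -> c P L]
cPL ⇒ ccPLL   [P -> c P L]
ccPLL ⇒ cccPLLL   [P -> c P L]
cccPLLL ⇒ ccccPLLLL   [P -> c P L]
ccccPLLLL ⇒ cccccPLLLLL   [P -> c P L]
cccccPLLLLL ⇒ ccccccPLLLLLL   [P -> c P L]
ccccccPLLLLLL ⇒ ccccccrLLLLLL   [P -> r]
ccccccrLLLLLL ⇒ ccccccrrLLLLLL   [L -> r L]
ccccccrrLLLLLL ⇒ ccccccrrrLLLLL   [L -> r]
ccccccrrrLLLLL ⇒ ccccccrrrrLLLL   [L -> r]
ccccccrrrrLLLL ⇒ ccccccrrrrrLLL   [L -> r]
ccccccrrrrrLLL ⇒ ccccccrrrrrrLL   [L -> r]
ccccccrrrrrrLL ⇒ ccccccrrrrrrrL   [L -> r]
ccccccrrrrrrrL ⇒ ccccccrrrrrrrr   [L -> r]

P ⇒ cPL ⇒ ccPLL ⇒ cccPLLL ⇒ ccccPLLLL ⇒ cccccPLLLLL ⇒ ccccccPLLLLLL ⇒ ccccccrLLLLLL ⇒ ccccccrrLLLLLL ⇒ ccccccrrrLLLLL ⇒ ccccccrrrrLLLL ⇒ ccccccrrrrrLLL ⇒ ccccccrrrrrrLL ⇒ ccccccrrrrrrrL ⇒ ccccccrrrrrrrr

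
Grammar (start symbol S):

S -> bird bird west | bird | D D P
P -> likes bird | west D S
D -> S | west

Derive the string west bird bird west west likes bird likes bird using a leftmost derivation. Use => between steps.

S => D D P => west D P => west S P => west D D P P => west S D P P => west bird bird west D P P => west bird bird west west P P => west bird bird west west likes bird P => west bird bird west west likes bird likes bird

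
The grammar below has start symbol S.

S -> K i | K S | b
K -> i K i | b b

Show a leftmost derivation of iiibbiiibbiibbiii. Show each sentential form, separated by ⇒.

S ⇒ KS ⇒ iKiS ⇒ iiKiiS ⇒ iiiKiiiS ⇒ iiibbiiiS ⇒ iiibbiiiKS ⇒ iiibbiiibbS ⇒ iiibbiiibbKi ⇒ iiibbiiibbiKii ⇒ iiibbiiibbiiKiii ⇒ iiibbiiibbiibbiii

S ⇒ KS   [S -> K S]
KS ⇒ iKiS   [K -> i K i]
iKiS ⇒ iiKiiS   [K -> i K i]
iiKiiS ⇒ iiiKiiiS   [K -> i K i]
iiiKiiiS ⇒ iiibbiiiS   [K -> b b]
iiibbiiiS ⇒ iiibbiiiKS   [S -> K S]
iiibbiiiKS ⇒ iiibbiiibbS   [K -> b b]
iiibbiiibbS ⇒ iiibbiiibbKi   [S -> K i]
iiibbiiibbKi ⇒ iiibbiiibbiKii   [K -> i K i]
iiibbiiibbiKii ⇒ iiibbiiibbiiKiii   [K -> i K i]
iiibbiiibbiiKiii ⇒ iiibbiiibbiibbiii   [K -> b b]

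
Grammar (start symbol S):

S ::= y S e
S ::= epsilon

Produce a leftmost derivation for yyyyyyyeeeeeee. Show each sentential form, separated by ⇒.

S ⇒ ySe   [S ::= y S e]
ySe ⇒ yySee   [S ::= y S e]
yySee ⇒ yyySeee   [S ::= y S e]
yyySeee ⇒ yyyySeeee   [S ::= y S e]
yyyySeeee ⇒ yyyyySeeeee   [S ::= y S e]
yyyyySeeeee ⇒ yyyyyySeeeeee   [S ::= y S e]
yyyyyySeeeeee ⇒ yyyyyyySeeeeeee   [S ::= y S e]
yyyyyyySeeeeeee ⇒ yyyyyyyeeeeeee   [S ::= epsilon]

S ⇒ ySe ⇒ yySee ⇒ yyySeee ⇒ yyyySeeee ⇒ yyyyySeeeee ⇒ yyyyyySeeeeee ⇒ yyyyyyySeeeeeee ⇒ yyyyyyyeeeeeee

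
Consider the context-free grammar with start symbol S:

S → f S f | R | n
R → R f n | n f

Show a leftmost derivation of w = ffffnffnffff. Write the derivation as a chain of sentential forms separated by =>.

S=>fSf=>ffSff=>fffSfff=>ffffSffff=>ffffRffff=>ffffRfnffff=>ffffnffnffff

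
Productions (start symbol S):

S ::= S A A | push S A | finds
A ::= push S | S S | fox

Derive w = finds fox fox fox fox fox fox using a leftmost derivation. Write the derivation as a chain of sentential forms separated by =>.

S => S A A   [S ::= S A A]
S A A => S A A A A   [S ::= S A A]
S A A A A => S A A A A A A   [S ::= S A A]
S A A A A A A => finds A A A A A A   [S ::= finds]
finds A A A A A A => finds fox A A A A A   [A ::= fox]
finds fox A A A A A => finds fox fox A A A A   [A ::= fox]
finds fox fox A A A A => finds fox fox fox A A A   [A ::= fox]
finds fox fox fox A A A => finds fox fox fox fox A A   [A ::= fox]
finds fox fox fox fox A A => finds fox fox fox fox fox A   [A ::= fox]
finds fox fox fox fox fox A => finds fox fox fox fox fox fox   [A ::= fox]

S => S A A => S A A A A => S A A A A A A => finds A A A A A A => finds fox A A A A A => finds fox fox A A A A => finds fox fox fox A A A => finds fox fox fox fox A A => finds fox fox fox fox fox A => finds fox fox fox fox fox fox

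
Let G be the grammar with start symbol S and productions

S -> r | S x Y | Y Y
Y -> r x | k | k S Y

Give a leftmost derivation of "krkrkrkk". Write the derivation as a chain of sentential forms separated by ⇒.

S ⇒ YY ⇒ kSYY ⇒ krYY ⇒ krkSYY ⇒ krkrYY ⇒ krkrkSYY ⇒ krkrkrYY ⇒ krkrkrkY ⇒ krkrkrkk

S ⇒ YY   [S -> Y Y]
YY ⇒ kSYY   [Y -> k S Y]
kSYY ⇒ krYY   [S -> r]
krYY ⇒ krkSYY   [Y -> k S Y]
krkSYY ⇒ krkrYY   [S -> r]
krkrYY ⇒ krkrkSYY   [Y -> k S Y]
krkrkSYY ⇒ krkrkrYY   [S -> r]
krkrkrYY ⇒ krkrkrkY   [Y -> k]
krkrkrkY ⇒ krkrkrkk   [Y -> k]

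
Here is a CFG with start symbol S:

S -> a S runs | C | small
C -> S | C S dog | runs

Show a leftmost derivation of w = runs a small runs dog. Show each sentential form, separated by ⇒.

S ⇒ C ⇒ C S dog ⇒ runs S dog ⇒ runs a S runs dog ⇒ runs a small runs dog

S ⇒ C   [S -> C]
C ⇒ C S dog   [C -> C S dog]
C S dog ⇒ runs S dog   [C -> runs]
runs S dog ⇒ runs a S runs dog   [S -> a S runs]
runs a S runs dog ⇒ runs a small runs dog   [S -> small]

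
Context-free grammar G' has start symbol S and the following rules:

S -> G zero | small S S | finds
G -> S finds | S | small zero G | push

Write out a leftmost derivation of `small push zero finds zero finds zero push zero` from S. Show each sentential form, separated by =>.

S => small S S => small G zero S => small S finds zero S => small G zero finds zero S => small S finds zero finds zero S => small G zero finds zero finds zero S => small push zero finds zero finds zero S => small push zero finds zero finds zero G zero => small push zero finds zero finds zero push zero

S => small S S   [S -> small S S]
small S S => small G zero S   [S -> G zero]
small G zero S => small S finds zero S   [G -> S finds]
small S finds zero S => small G zero finds zero S   [S -> G zero]
small G zero finds zero S => small S finds zero finds zero S   [G -> S finds]
small S finds zero finds zero S => small G zero finds zero finds zero S   [S -> G zero]
small G zero finds zero finds zero S => small push zero finds zero finds zero S   [G -> push]
small push zero finds zero finds zero S => small push zero finds zero finds zero G zero   [S -> G zero]
small push zero finds zero finds zero G zero => small push zero finds zero finds zero push zero   [G -> push]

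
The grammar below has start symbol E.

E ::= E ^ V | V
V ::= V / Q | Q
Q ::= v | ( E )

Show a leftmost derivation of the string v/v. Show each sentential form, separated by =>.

E => V   [E ::= V]
V => V/Q   [V ::= V / Q]
V/Q => Q/Q   [V ::= Q]
Q/Q => v/Q   [Q ::= v]
v/Q => v/v   [Q ::= v]

E=>V=>V/Q=>Q/Q=>v/Q=>v/v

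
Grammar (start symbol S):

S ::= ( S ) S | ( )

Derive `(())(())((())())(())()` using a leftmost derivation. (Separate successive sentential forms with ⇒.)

S ⇒ (S)S ⇒ (())S ⇒ (())(S)S ⇒ (())(())S ⇒ (())(())(S)S ⇒ (())(())((S)S)S ⇒ (())(())((())S)S ⇒ (())(())((())())S ⇒ (())(())((())())(S)S ⇒ (())(())((())())(())S ⇒ (())(())((())())(())()

S ⇒ (S)S   [S ::= ( S ) S]
(S)S ⇒ (())S   [S ::= ( )]
(())S ⇒ (())(S)S   [S ::= ( S ) S]
(())(S)S ⇒ (())(())S   [S ::= ( )]
(())(())S ⇒ (())(())(S)S   [S ::= ( S ) S]
(())(())(S)S ⇒ (())(())((S)S)S   [S ::= ( S ) S]
(())(())((S)S)S ⇒ (())(())((())S)S   [S ::= ( )]
(())(())((())S)S ⇒ (())(())((())())S   [S ::= ( )]
(())(())((())())S ⇒ (())(())((())())(S)S   [S ::= ( S ) S]
(())(())((())())(S)S ⇒ (())(())((())())(())S   [S ::= ( )]
(())(())((())())(())S ⇒ (())(())((())())(())()   [S ::= ( )]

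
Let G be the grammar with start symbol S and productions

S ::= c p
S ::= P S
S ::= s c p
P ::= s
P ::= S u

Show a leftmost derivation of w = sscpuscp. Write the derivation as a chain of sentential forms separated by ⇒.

S⇒PS⇒SuS⇒PSuS⇒sSuS⇒sscpuS⇒sscpuscp

S ⇒ PS   [S ::= P S]
PS ⇒ SuS   [P ::= S u]
SuS ⇒ PSuS   [S ::= P S]
PSuS ⇒ sSuS   [P ::= s]
sSuS ⇒ sscpuS   [S ::= s c p]
sscpuS ⇒ sscpuscp   [S ::= s c p]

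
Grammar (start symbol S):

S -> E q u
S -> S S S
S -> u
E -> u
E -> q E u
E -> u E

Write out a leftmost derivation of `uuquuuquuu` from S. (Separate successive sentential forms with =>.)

S=>SSS=>uSS=>uEquS=>uuquS=>uuquSSS=>uuquEquSS=>uuquuEquSS=>uuquuuquSS=>uuquuuquuS=>uuquuuquuu

S => SSS   [S -> S S S]
SSS => uSS   [S -> u]
uSS => uEquS   [S -> E q u]
uEquS => uuquS   [E -> u]
uuquS => uuquSSS   [S -> S S S]
uuquSSS => uuquEquSS   [S -> E q u]
uuquEquSS => uuquuEquSS   [E -> u E]
uuquuEquSS => uuquuuquSS   [E -> u]
uuquuuquSS => uuquuuquuS   [S -> u]
uuquuuquuS => uuquuuquuu   [S -> u]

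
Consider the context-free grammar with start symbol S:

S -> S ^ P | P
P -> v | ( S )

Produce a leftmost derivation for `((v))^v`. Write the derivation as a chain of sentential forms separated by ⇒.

S⇒S^P⇒P^P⇒(S)^P⇒(P)^P⇒((S))^P⇒((P))^P⇒((v))^P⇒((v))^v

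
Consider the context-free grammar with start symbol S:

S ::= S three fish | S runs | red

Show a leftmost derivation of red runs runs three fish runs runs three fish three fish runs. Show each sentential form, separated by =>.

S => S runs => S three fish runs => S three fish three fish runs => S runs three fish three fish runs => S runs runs three fish three fish runs => S three fish runs runs three fish three fish runs => S runs three fish runs runs three fish three fish runs => S runs runs three fish runs runs three fish three fish runs => red runs runs three fish runs runs three fish three fish runs

S => S runs   [S ::= S runs]
S runs => S three fish runs   [S ::= S three fish]
S three fish runs => S three fish three fish runs   [S ::= S three fish]
S three fish three fish runs => S runs three fish three fish runs   [S ::= S runs]
S runs three fish three fish runs => S runs runs three fish three fish runs   [S ::= S runs]
S runs runs three fish three fish runs => S three fish runs runs three fish three fish runs   [S ::= S three fish]
S three fish runs runs three fish three fish runs => S runs three fish runs runs three fish three fish runs   [S ::= S runs]
S runs three fish runs runs three fish three fish runs => S runs runs three fish runs runs three fish three fish runs   [S ::= S runs]
S runs runs three fish runs runs three fish three fish runs => red runs runs three fish runs runs three fish three fish runs   [S ::= red]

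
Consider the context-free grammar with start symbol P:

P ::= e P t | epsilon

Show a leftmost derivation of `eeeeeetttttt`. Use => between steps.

P => ePt => eePtt => eeePttt => eeeePtttt => eeeeePttttt => eeeeeePtttttt => eeeeeetttttt

P => ePt   [P ::= e P t]
ePt => eePtt   [P ::= e P t]
eePtt => eeePttt   [P ::= e P t]
eeePttt => eeeePtttt   [P ::= e P t]
eeeePtttt => eeeeePttttt   [P ::= e P t]
eeeeePttttt => eeeeeePtttttt   [P ::= e P t]
eeeeeePtttttt => eeeeeetttttt   [P ::= epsilon]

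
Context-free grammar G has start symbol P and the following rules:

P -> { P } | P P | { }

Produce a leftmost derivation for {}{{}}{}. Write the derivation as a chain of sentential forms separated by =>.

P => PP => {}P => {}PP => {}{P}P => {}{{}}P => {}{{}}{}

P => PP   [P -> P P]
PP => {}P   [P -> { }]
{}P => {}PP   [P -> P P]
{}PP => {}{P}P   [P -> { P }]
{}{P}P => {}{{}}P   [P -> { }]
{}{{}}P => {}{{}}{}   [P -> { }]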